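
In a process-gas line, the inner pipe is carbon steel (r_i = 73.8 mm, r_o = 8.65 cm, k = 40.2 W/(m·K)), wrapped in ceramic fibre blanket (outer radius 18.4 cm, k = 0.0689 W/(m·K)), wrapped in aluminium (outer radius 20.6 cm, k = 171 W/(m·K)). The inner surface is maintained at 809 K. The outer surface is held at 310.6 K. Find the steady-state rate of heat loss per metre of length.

Treat each layer as a resistance in series:
  R'_carbon steel = ln(0.0865/0.0738)/(2πk) = 0.1588/(2π·40.2) = 6.286×10^-4 m·K/W
  R'_ceramic fibre blanket = ln(0.184/0.0865)/(2πk) = 0.7548/(2π·0.0689) = 1.744 m·K/W
  R'_aluminium = ln(0.206/0.184)/(2πk) = 0.1129/(2π·171) = 1.051×10^-4 m·K/W
ΣR = 6.286×10^-4 + 1.744 + 1.051×10^-4 = 1.745 m·K/W
Q' = ΔT/ΣR = (809 K − 310.6 K)/1.745 = 286 W/m

Q' = 286 W/m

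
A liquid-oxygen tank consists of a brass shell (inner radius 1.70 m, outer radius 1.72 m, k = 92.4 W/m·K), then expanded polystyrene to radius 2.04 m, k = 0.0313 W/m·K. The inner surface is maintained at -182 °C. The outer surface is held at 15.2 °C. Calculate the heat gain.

Resistance network (inner→outer):
  R_brass = (1/1.70 − 1/1.72)/(4πk) = 0.006840/(4π·92.4) = 5.891×10^-6 K/W
  R_expanded polystyrene = (1/1.72 − 1/2.04)/(4πk) = 0.09120/(4π·0.0313) = 0.2319 K/W
ΣR = 5.891×10^-6 + 0.2319 = 0.2319 K/W
Q = ΔT/ΣR = (-182 °C − 15.2 °C)/0.2319 = -850 W
(Negative Q ⇒ heat flows inward; heat gain = 850 W.)

Q = 850 W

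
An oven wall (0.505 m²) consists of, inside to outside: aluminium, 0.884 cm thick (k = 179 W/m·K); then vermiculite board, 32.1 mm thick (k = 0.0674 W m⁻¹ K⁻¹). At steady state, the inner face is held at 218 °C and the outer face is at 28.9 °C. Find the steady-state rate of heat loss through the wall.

Q = 200 W

Series thermal resistances, inner to outer:
  R_aluminium = L/(kA) = 0.00884/(179·0.505) = 9.779×10^-5 K/W
  R_vermiculite board = L/(kA) = 0.0321/(0.0674·0.505) = 0.9431 K/W
ΣR = 9.779×10^-5 + 0.9431 = 0.9432 K/W
Q = ΔT/ΣR = (218 °C − 28.9 °C)/0.9432 = 200 W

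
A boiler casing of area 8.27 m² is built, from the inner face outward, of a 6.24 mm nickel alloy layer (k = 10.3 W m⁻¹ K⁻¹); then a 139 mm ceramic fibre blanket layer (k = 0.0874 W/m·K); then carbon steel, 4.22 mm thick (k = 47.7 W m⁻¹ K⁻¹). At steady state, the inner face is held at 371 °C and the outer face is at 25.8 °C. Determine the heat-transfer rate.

Q = 1790 W

Series thermal resistances, inner to outer:
  R_nickel alloy = L/(kA) = 0.00624/(10.3·8.27) = 7.326×10^-5 K/W
  R_ceramic fibre blanket = L/(kA) = 0.139/(0.0874·8.27) = 0.1923 K/W
  R_carbon steel = L/(kA) = 0.00422/(47.7·8.27) = 1.070×10^-5 K/W
ΣR = 7.326×10^-5 + 0.1923 + 1.070×10^-5 = 0.1924 K/W
Q = ΔT/ΣR = (371 °C − 25.8 °C)/0.1924 = 1790 W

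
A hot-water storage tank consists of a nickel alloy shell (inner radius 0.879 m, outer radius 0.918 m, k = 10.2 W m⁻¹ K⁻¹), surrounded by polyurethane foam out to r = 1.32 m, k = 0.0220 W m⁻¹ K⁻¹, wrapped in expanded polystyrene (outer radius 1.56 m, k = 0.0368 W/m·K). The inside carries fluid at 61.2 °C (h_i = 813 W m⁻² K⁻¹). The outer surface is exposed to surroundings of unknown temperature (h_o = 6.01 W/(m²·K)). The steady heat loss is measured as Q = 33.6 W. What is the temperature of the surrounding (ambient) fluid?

Sum the resistances:
  R_conv,in = 1/(4πr²h) = 1/(4π·0.879²·813) = 1.267×10^-4 K/W
  R_nickel alloy = (1/0.879 − 1/0.918)/(4πk) = 0.04833/(4π·10.2) = 3.771×10^-4 K/W
  R_polyurethane foam = (1/0.918 − 1/1.32)/(4πk) = 0.3317/(4π·0.0220) = 1.200 K/W
  R_expanded polystyrene = (1/1.32 − 1/1.56)/(4πk) = 0.1166/(4π·0.0368) = 0.2520 K/W
  R_conv,out = 1/(4πr²h) = 1/(4π·1.56²·6.01) = 0.005441 K/W
ΣR = 1.458 K/W
ΔT = Q·ΣR = 33.6 × 1.458 = 48.99 K
Heat flows outward, so T_out = T_in − ΔT = 61.2 − 48.99 = 12.2 °C

T_out = 12.2 °C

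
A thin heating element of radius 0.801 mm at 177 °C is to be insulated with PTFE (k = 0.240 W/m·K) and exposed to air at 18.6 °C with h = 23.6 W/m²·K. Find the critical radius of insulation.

r_cr = 1.02 cm

For a cylinder, r_cr = k_ins/h = 0.240/23.6 = 0.0102 m = 1.02 cm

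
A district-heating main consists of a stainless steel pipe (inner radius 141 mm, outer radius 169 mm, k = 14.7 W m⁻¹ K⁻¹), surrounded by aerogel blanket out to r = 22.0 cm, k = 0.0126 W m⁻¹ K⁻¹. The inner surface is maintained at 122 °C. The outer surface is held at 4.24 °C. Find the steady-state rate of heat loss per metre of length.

Q' = 35.3 W/m

Resistance network (inner→outer):
  R'_stainless steel = ln(0.169/0.141)/(2πk) = 0.1811/(2π·14.7) = 0.001961 m·K/W
  R'_aerogel blanket = ln(0.220/0.169)/(2πk) = 0.2637/(2π·0.0126) = 3.331 m·K/W
ΣR = 0.001961 + 3.331 = 3.333 m·K/W
Q' = ΔT/ΣR = (122 °C − 4.24 °C)/3.333 = 35.3 W/m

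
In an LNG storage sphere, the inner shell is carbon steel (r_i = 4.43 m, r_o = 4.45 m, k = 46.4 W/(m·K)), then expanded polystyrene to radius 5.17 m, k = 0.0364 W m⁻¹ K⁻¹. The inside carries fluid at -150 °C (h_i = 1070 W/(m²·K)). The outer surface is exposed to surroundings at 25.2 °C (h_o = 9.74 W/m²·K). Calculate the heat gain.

Q = 2.55 kW

Treat each layer as a resistance in series:
  R_conv,in = 1/(4πr²h) = 1/(4π·4.43²·1070) = 3.790×10^-6 K/W
  R_carbon steel = (1/4.43 − 1/4.45)/(4πk) = 0.001015/(4π·46.4) = 1.740×10^-6 K/W
  R_expanded polystyrene = (1/4.45 − 1/5.17)/(4πk) = 0.03130/(4π·0.0364) = 0.06842 K/W
  R_conv,out = 1/(4πr²h) = 1/(4π·5.17²·9.74) = 3.057×10^-4 K/W
ΣR = 3.790×10^-6 + 1.740×10^-6 + 0.06842 + 3.057×10^-4 = 0.06873 K/W
Q = ΔT/ΣR = (-150 °C − 25.2 °C)/0.06873 = -2550 W
(Negative Q ⇒ heat flows inward; heat gain = 2550 W.)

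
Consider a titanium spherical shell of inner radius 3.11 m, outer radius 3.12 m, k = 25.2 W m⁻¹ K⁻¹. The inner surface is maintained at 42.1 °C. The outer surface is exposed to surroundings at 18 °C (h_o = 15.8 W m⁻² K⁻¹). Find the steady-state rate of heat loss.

Q = 46300 W

Treat each layer as a resistance in series:
  R_titanium = (1/3.11 − 1/3.12)/(4πk) = 0.001031/(4π·25.2) = 3.254×10^-6 K/W
  R_conv,out = 1/(4πr²h) = 1/(4π·3.12²·15.8) = 5.174×10^-4 K/W
ΣR = 3.254×10^-6 + 5.174×10^-4 = 5.207×10^-4 K/W
Q = ΔT/ΣR = (42.1 °C − 18 °C)/5.207×10^-4 = 46300 W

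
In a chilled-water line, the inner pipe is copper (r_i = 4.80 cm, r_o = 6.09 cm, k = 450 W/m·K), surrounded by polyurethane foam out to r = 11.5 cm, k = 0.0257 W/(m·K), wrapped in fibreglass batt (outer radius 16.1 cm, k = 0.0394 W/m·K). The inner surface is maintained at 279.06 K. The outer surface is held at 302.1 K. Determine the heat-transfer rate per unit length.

Q' = 4.35 W/m

Series thermal resistances, inner to outer:
  R'_copper = ln(0.0609/0.0480)/(2πk) = 0.2380/(2π·450) = 8.419×10^-5 m·K/W
  R'_polyurethane foam = ln(0.115/0.0609)/(2πk) = 0.6357/(2π·0.0257) = 3.937 m·K/W
  R'_fibreglass batt = ln(0.161/0.115)/(2πk) = 0.3365/(2π·0.0394) = 1.359 m·K/W
ΣR = 8.419×10^-5 + 3.937 + 1.359 = 5.296 m·K/W
Q' = ΔT/ΣR = (279.06 K − 302.1 K)/5.296 = -4.35 W/m
(Negative Q' ⇒ heat flows inward; heat gain = 4.35 W/m.)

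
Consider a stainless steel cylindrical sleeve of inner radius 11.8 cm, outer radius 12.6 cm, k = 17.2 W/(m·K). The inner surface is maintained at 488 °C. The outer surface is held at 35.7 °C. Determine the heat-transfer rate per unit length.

Q' = 2πk·ΔT/ln(r₂/r₁) = 2π × 17.2 × 452.3 / ln(0.126/0.118) = 7.45×10^5 W/m

Q' = 7.45×10^5 W/m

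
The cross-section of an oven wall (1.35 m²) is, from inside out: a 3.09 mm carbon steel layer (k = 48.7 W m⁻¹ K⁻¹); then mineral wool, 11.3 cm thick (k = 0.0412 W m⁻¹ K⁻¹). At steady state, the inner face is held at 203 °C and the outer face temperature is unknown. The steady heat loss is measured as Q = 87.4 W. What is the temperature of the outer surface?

T_out = 25.4 °C

Series resistances:
  R_carbon steel = L/(kA) = 0.00309/(48.7·1.35) = 4.700×10^-5 K/W
  R_mineral wool = L/(kA) = 0.113/(0.0412·1.35) = 2.032 K/W
ΣR = 2.032 K/W
ΔT = Q·ΣR = 87.4 × 2.032 = 177.6 K
Heat flows outward, so T_out = T_in − ΔT = 203 − 177.6 = 25.4 °C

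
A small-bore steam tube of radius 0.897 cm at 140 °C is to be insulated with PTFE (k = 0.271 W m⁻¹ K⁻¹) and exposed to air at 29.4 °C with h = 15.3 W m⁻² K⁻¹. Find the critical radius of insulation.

For a cylinder, r_cr = k_ins/h = 0.271/15.3 = 0.0177 m = 1.77 cm

r_cr = 1.77 cm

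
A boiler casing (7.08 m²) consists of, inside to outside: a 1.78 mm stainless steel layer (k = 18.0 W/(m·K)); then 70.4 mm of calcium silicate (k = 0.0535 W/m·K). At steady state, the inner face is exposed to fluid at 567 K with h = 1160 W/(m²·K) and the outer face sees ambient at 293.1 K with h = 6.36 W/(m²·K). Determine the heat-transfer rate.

Series thermal resistances, inner to outer:
  R_conv,in = 1/(hA) = 1/(1160·7.08) = 1.218×10^-4 K/W
  R_stainless steel = L/(kA) = 0.00178/(18.0·7.08) = 1.397×10^-5 K/W
  R_calcium silicate = L/(kA) = 0.0704/(0.0535·7.08) = 0.1859 K/W
  R_conv,out = 1/(hA) = 1/(6.36·7.08) = 0.02221 K/W
ΣR = 1.218×10^-4 + 1.397×10^-5 + 0.1859 + 0.02221 = 0.2082 K/W
Q = ΔT/ΣR = (567 K − 293.1 K)/0.2082 = 1320 W

Q = 1320 W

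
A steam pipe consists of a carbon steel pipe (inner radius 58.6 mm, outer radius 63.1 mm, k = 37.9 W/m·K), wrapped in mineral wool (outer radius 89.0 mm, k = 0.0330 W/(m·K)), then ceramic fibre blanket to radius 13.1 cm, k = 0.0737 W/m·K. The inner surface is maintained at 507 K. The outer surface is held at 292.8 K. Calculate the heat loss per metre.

Resistance network (inner→outer):
  R'_carbon steel = ln(0.0631/0.0586)/(2πk) = 0.07399/(2π·37.9) = 3.107×10^-4 m·K/W
  R'_mineral wool = ln(0.0890/0.0631)/(2πk) = 0.3439/(2π·0.0330) = 1.659 m·K/W
  R'_ceramic fibre blanket = ln(0.131/0.0890)/(2πk) = 0.3866/(2π·0.0737) = 0.8348 m·K/W
ΣR = 3.107×10^-4 + 1.659 + 0.8348 = 2.494 m·K/W
Q' = ΔT/ΣR = (507 K − 292.8 K)/2.494 = 85.9 W/m

Q' = 85.9 W/m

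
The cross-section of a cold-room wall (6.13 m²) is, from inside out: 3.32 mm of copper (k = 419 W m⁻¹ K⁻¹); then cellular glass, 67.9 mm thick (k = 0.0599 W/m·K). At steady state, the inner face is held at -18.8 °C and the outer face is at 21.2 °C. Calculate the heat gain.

Resistance network (inner→outer):
  R_copper = L/(kA) = 0.00332/(419·6.13) = 1.293×10^-6 K/W
  R_cellular glass = L/(kA) = 0.0679/(0.0599·6.13) = 0.1849 K/W
ΣR = 1.293×10^-6 + 0.1849 = 0.1849 K/W
Q = ΔT/ΣR = (-18.8 °C − 21.2 °C)/0.1849 = -216 W
(Negative Q ⇒ heat flows inward; heat gain = 216 W.)

Q = 216 W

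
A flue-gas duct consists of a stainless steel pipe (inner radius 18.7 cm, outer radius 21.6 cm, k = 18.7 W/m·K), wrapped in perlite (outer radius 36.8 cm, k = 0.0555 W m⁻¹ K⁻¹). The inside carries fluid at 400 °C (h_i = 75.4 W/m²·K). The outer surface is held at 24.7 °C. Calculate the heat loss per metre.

Q' = 244 W/m

Series thermal resistances, inner to outer:
  R'_conv,in = 1/(2πr h) = 1/(2π·0.187·75.4) = 0.01129 m·K/W
  R'_stainless steel = ln(0.216/0.187)/(2πk) = 0.1442/(2π·18.7) = 0.001227 m·K/W
  R'_perlite = ln(0.368/0.216)/(2πk) = 0.5328/(2π·0.0555) = 1.528 m·K/W
ΣR = 0.01129 + 0.001227 + 1.528 = 1.541 m·K/W
Q' = ΔT/ΣR = (400 °C − 24.7 °C)/1.541 = 244 W/m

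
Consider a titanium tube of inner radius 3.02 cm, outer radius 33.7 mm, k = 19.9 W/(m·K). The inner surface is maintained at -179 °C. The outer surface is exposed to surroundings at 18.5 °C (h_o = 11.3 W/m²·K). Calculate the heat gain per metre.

Treat each layer as a resistance in series:
  R'_titanium = ln(0.0337/0.0302)/(2πk) = 0.1097/(2π·19.9) = 8.770×10^-4 m·K/W
  R'_conv,out = 1/(2πr h) = 1/(2π·0.0337·11.3) = 0.4179 m·K/W
ΣR = 8.770×10^-4 + 0.4179 = 0.4188 m·K/W
Q' = ΔT/ΣR = (-179 °C − 18.5 °C)/0.4188 = -472 W/m
(Negative Q' ⇒ heat flows inward; heat gain = 472 W/m.)

Q' = 472 W/m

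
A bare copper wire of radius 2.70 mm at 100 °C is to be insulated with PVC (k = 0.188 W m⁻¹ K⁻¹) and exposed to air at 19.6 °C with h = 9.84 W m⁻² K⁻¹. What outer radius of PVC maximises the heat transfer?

r_cr = 1.91 cm

For a cylinder, r_cr = k_ins/h = 0.188/9.84 = 0.0191 m = 1.91 cm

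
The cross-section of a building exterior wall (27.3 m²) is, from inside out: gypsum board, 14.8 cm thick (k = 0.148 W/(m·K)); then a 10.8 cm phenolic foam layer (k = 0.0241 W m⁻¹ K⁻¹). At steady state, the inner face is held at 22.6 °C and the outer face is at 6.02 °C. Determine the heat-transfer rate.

Q = 82.6 W

Treat each layer as a resistance in series:
  R_gypsum board = L/(kA) = 0.148/(0.148·27.3) = 0.03663 K/W
  R_phenolic foam = L/(kA) = 0.108/(0.0241·27.3) = 0.1642 K/W
ΣR = 0.03663 + 0.1642 = 0.2008 K/W
Q = ΔT/ΣR = (22.6 °C − 6.02 °C)/0.2008 = 82.6 W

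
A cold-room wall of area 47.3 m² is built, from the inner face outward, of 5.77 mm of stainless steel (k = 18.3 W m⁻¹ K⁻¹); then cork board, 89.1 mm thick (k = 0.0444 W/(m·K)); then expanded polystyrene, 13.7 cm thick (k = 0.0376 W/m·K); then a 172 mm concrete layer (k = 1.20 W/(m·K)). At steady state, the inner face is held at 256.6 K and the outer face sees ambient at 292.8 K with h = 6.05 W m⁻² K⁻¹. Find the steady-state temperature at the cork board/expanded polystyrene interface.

T = 268.79 K

Series thermal resistances, inner to outer:
  R_stainless steel = L/(kA) = 0.00577/(18.3·47.3) = 6.666×10^-6 K/W
  R_cork board = L/(kA) = 0.0891/(0.0444·47.3) = 0.04243 K/W
  R_expanded polystyrene = L/(kA) = 0.137/(0.0376·47.3) = 0.07703 K/W
  R_concrete = L/(kA) = 0.172/(1.20·47.3) = 0.003030 K/W
  R_conv,out = 1/(hA) = 1/(6.05·47.3) = 0.003494 K/W
ΣR = 6.666×10^-6 + 0.04243 + 0.07703 + 0.003030 + 0.003494 = 0.1260 K/W
Q = ΔT/ΣR = (256.6 K − 292.8 K)/0.1260 = -287.3 W
From the inner boundary to the cork board/expanded polystyrene interface, ΣR_partial = 0.04244 K/W.
T_interface = T_in − Q·ΣR_partial = 256.6 K − (-287.3)(0.04244) = 268.79 K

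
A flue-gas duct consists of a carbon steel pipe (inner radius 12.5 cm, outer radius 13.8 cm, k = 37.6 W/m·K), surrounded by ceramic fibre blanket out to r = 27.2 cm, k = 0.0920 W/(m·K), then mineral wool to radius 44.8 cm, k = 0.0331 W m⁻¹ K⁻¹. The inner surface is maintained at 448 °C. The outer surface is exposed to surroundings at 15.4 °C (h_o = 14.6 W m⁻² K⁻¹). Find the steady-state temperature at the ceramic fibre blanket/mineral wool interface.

T = 307 °C

Resistance network (inner→outer):
  R'_carbon steel = ln(0.138/0.125)/(2πk) = 0.09894/(2π·37.6) = 4.188×10^-4 m·K/W
  R'_ceramic fibre blanket = ln(0.272/0.138)/(2πk) = 0.6785/(2π·0.0920) = 1.174 m·K/W
  R'_mineral wool = ln(0.448/0.272)/(2πk) = 0.4990/(2π·0.0331) = 2.399 m·K/W
  R'_conv,out = 1/(2πr h) = 1/(2π·0.448·14.6) = 0.02433 m·K/W
ΣR = 4.188×10^-4 + 1.174 + 2.399 + 0.02433 = 3.598 m·K/W
Q' = ΔT/ΣR = (448 °C − 15.4 °C)/3.598 = 120.2 W/m
From the inner boundary to the ceramic fibre blanket/mineral wool interface, ΣR_partial = 1.174 m·K/W.
T_interface = T_in − Q'·ΣR_partial = 448 °C − (120.2)(1.174) = 307 °C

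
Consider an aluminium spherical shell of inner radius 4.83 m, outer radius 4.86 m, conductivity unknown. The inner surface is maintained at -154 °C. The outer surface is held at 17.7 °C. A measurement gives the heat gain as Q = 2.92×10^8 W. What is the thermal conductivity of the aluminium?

ΣR = ΔT/Q = |-154 − 17.7|/2.92×10^8 = 5.880×10^-7 K/W
(1/r₁−1/r₂)/(4πk) = 5.880×10^-7 ⇒ k = 0.001278/(4π·5.880×10^-7) = 173 W/m·K

k = 173 W/m·K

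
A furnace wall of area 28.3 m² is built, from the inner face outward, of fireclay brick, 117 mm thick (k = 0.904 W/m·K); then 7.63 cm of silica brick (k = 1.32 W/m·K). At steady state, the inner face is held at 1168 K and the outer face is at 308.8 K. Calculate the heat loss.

Q = 1.30×10^5 W

Treat each layer as a resistance in series:
  R_fireclay brick = L/(kA) = 0.117/(0.904·28.3) = 0.004573 K/W
  R_silica brick = L/(kA) = 0.0763/(1.32·28.3) = 0.002043 K/W
ΣR = 0.004573 + 0.002043 = 0.006616 K/W
Q = ΔT/ΣR = (1168 K − 308.8 K)/0.006616 = 1.30×10^5 W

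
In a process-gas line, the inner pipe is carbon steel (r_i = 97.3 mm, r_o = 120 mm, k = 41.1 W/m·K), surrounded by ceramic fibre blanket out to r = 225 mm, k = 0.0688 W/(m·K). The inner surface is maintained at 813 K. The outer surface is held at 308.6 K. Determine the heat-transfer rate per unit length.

Series thermal resistances, inner to outer:
  R'_carbon steel = ln(0.120/0.0973)/(2πk) = 0.2097/(2π·41.1) = 8.120×10^-4 m·K/W
  R'_ceramic fibre blanket = ln(0.225/0.120)/(2πk) = 0.6286/(2π·0.0688) = 1.454 m·K/W
ΣR = 8.120×10^-4 + 1.454 = 1.455 m·K/W
Q' = ΔT/ΣR = (813 K − 308.6 K)/1.455 = 347 W/m

Q' = 347 W/m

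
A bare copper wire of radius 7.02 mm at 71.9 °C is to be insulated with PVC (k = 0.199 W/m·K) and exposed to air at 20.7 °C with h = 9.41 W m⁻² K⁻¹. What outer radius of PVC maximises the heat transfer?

For a cylinder, r_cr = k_ins/h = 0.199/9.41 = 0.0211 m = 2.11 cm

r_cr = 2.11 cm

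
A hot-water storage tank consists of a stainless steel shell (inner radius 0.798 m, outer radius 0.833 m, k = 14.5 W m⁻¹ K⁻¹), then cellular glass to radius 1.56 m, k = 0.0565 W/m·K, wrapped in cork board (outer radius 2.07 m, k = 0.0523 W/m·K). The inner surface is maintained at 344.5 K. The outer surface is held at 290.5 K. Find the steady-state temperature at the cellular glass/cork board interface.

T = 303.1 K

Treat each layer as a resistance in series:
  R_stainless steel = (1/0.798 − 1/0.833)/(4πk) = 0.05265/(4π·14.5) = 2.890×10^-4 K/W
  R_cellular glass = (1/0.833 − 1/1.56)/(4πk) = 0.5595/(4π·0.0565) = 0.7880 K/W
  R_cork board = (1/1.56 − 1/2.07)/(4πk) = 0.1579/(4π·0.0523) = 0.2403 K/W
ΣR = 2.890×10^-4 + 0.7880 + 0.2403 = 1.029 K/W
Q = ΔT/ΣR = (344.5 K − 290.5 K)/1.029 = 52.48 W
From the inner boundary to the cellular glass/cork board interface, ΣR_partial = 0.7883 K/W.
T_interface = T_in − Q·ΣR_partial = 344.5 K − (52.48)(0.7883) = 303.1 K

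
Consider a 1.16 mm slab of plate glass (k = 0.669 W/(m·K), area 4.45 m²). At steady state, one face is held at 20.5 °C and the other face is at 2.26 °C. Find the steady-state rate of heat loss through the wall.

Q = kA·ΔT/L = 0.669 × 4.45 × |20.5 °C − 2.26 °C| / 0.00116 = 46800 W

Q = 46.8 kW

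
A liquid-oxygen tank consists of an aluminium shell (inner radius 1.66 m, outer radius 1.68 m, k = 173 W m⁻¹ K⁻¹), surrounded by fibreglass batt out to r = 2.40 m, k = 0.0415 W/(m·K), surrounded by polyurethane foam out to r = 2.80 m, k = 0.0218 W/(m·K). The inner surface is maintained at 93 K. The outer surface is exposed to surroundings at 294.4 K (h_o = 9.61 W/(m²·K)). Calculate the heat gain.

Resistance network (inner→outer):
  R_aluminium = (1/1.66 − 1/1.68)/(4πk) = 0.007172/(4π·173) = 3.299×10^-6 K/W
  R_fibreglass batt = (1/1.68 − 1/2.40)/(4πk) = 0.1786/(4π·0.0415) = 0.3424 K/W
  R_polyurethane foam = (1/2.40 − 1/2.80)/(4πk) = 0.05952/(4π·0.0218) = 0.2173 K/W
  R_conv,out = 1/(4πr²h) = 1/(4π·2.80²·9.61) = 0.001056 K/W
ΣR = 3.299×10^-6 + 0.3424 + 0.2173 + 0.001056 = 0.5608 K/W
Q = ΔT/ΣR = (93 K − 294.4 K)/0.5608 = -359 W
(Negative Q ⇒ heat flows inward; heat gain = 359 W.)

Q = 359 W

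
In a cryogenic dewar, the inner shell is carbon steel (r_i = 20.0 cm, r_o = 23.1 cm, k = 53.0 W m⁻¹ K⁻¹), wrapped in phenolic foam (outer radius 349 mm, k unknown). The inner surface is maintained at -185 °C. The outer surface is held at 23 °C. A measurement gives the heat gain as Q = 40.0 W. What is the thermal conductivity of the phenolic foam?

k = 0.0224 W/m·K

ΣR = ΔT/Q = |-185 − 23|/40.0 = 5.200 K/W
Known resistances:
  R_carbon steel = (1/0.200 − 1/0.231)/(4πk) = 0.6710/(4π·53.0) = 0.001007 K/W
R_phenolic foam = ΣR − ΣR_known = 5.200 − 0.001007 = 5.199 K/W
(1/r₁−1/r₂)/(4πk) = 5.199 ⇒ k = 1.464/(4π·5.199) = 0.0224 W/m·K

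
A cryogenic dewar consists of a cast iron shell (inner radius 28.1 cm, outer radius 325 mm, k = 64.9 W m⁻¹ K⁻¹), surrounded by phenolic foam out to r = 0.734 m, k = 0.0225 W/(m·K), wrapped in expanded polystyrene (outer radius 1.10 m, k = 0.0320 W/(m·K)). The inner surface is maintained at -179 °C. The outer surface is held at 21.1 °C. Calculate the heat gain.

Resistance network (inner→outer):
  R_cast iron = (1/0.281 − 1/0.325)/(4πk) = 0.4818/(4π·64.9) = 5.908×10^-4 K/W
  R_phenolic foam = (1/0.325 − 1/0.734)/(4πk) = 1.715/(4π·0.0225) = 6.064 K/W
  R_expanded polystyrene = (1/0.734 − 1/1.10)/(4πk) = 0.4533/(4π·0.0320) = 1.127 K/W
ΣR = 5.908×10^-4 + 6.064 + 1.127 = 7.192 K/W
Q = ΔT/ΣR = (-179 °C − 21.1 °C)/7.192 = -27.8 W
(Negative Q ⇒ heat flows inward; heat gain = 27.8 W.)

Q = 27.8 W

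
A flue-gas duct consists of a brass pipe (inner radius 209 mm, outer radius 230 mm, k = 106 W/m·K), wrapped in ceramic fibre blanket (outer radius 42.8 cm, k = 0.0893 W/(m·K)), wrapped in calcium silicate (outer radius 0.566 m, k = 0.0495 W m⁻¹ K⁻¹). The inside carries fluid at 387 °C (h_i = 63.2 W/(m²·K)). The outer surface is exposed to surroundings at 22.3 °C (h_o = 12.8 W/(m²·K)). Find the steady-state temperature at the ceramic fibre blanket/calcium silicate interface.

Series thermal resistances, inner to outer:
  R'_conv,in = 1/(2πr h) = 1/(2π·0.209·63.2) = 0.01205 m·K/W
  R'_brass = ln(0.230/0.209)/(2πk) = 0.09575/(2π·106) = 1.438×10^-4 m·K/W
  R'_ceramic fibre blanket = ln(0.428/0.230)/(2πk) = 0.6210/(2π·0.0893) = 1.107 m·K/W
  R'_calcium silicate = ln(0.566/0.428)/(2πk) = 0.2795/(2π·0.0495) = 0.8986 m·K/W
  R'_conv,out = 1/(2πr h) = 1/(2π·0.566·12.8) = 0.02197 m·K/W
ΣR = 0.01205 + 1.438×10^-4 + 1.107 + 0.8986 + 0.02197 = 2.040 m·K/W
Q' = ΔT/ΣR = (387 °C − 22.3 °C)/2.040 = 178.8 W/m
From the inner boundary to the ceramic fibre blanket/calcium silicate interface, ΣR_partial = 1.119 m·K/W.
T_interface = T_in − Q'·ΣR_partial = 387 °C − (178.8)(1.119) = 187 °C

T = 187 °C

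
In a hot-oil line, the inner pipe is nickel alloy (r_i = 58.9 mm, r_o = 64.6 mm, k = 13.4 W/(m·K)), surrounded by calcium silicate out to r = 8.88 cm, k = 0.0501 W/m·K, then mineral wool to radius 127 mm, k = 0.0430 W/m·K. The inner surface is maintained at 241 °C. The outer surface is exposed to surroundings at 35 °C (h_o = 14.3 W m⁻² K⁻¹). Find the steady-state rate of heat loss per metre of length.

Series thermal resistances, inner to outer:
  R'_nickel alloy = ln(0.0646/0.0589)/(2πk) = 0.09237/(2π·13.4) = 0.001097 m·K/W
  R'_calcium silicate = ln(0.0888/0.0646)/(2πk) = 0.3182/(2π·0.0501) = 1.011 m·K/W
  R'_mineral wool = ln(0.127/0.0888)/(2πk) = 0.3578/(2π·0.0430) = 1.324 m·K/W
  R'_conv,out = 1/(2πr h) = 1/(2π·0.127·14.3) = 0.08764 m·K/W
ΣR = 0.001097 + 1.011 + 1.324 + 0.08764 = 2.424 m·K/W
Q' = ΔT/ΣR = (241 °C − 35 °C)/2.424 = 85.0 W/m

Q' = 85.0 W/m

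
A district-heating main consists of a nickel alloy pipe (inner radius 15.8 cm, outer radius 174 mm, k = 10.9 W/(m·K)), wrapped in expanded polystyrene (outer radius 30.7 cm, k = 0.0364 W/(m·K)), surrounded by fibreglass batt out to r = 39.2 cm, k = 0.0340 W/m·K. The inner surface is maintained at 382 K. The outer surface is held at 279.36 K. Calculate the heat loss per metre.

Q' = 28.3 W/m

Resistance network (inner→outer):
  R'_nickel alloy = ln(0.174/0.158)/(2πk) = 0.09646/(2π·10.9) = 0.001408 m·K/W
  R'_expanded polystyrene = ln(0.307/0.174)/(2πk) = 0.5678/(2π·0.0364) = 2.483 m·K/W
  R'_fibreglass batt = ln(0.392/0.307)/(2πk) = 0.2444/(2π·0.0340) = 1.144 m·K/W
ΣR = 0.001408 + 2.483 + 1.144 = 3.628 m·K/W
Q' = ΔT/ΣR = (382 K − 279.36 K)/3.628 = 28.3 W/m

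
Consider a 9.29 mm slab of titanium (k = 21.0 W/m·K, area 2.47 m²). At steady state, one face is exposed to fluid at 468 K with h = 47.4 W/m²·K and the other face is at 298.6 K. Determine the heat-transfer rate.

Resistance network (inner→outer):
  R_conv,in = 1/(hA) = 1/(47.4·2.47) = 0.008541 K/W
  R_titanium = L/(kA) = 0.00929/(21.0·2.47) = 1.791×10^-4 K/W
ΣR = 0.008541 + 1.791×10^-4 = 0.008720 K/W
Q = ΔT/ΣR = (468 K − 298.6 K)/0.008720 = 19400 W

Q = 19.4 kW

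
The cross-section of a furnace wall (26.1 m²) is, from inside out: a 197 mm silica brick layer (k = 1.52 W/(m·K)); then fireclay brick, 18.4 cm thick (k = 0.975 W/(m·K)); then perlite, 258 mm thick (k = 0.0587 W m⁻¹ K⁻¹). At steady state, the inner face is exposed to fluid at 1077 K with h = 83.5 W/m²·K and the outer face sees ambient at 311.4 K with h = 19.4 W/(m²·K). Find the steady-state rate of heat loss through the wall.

Q = 4180 W

Treat each layer as a resistance in series:
  R_conv,in = 1/(hA) = 1/(83.5·26.1) = 4.589×10^-4 K/W
  R_silica brick = L/(kA) = 0.197/(1.52·26.1) = 0.004966 K/W
  R_fireclay brick = L/(kA) = 0.184/(0.975·26.1) = 0.007231 K/W
  R_perlite = L/(kA) = 0.258/(0.0587·26.1) = 0.1684 K/W
  R_conv,out = 1/(hA) = 1/(19.4·26.1) = 0.001975 K/W
ΣR = 4.589×10^-4 + 0.004966 + 0.007231 + 0.1684 + 0.001975 = 0.1830 K/W
Q = ΔT/ΣR = (1077 K − 311.4 K)/0.1830 = 4180 W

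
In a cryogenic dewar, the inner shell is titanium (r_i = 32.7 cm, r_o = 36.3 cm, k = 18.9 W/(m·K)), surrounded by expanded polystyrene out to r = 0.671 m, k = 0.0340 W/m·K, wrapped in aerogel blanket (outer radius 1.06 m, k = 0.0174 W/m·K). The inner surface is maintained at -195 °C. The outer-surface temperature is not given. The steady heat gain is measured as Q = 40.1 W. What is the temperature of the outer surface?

Sum the resistances:
  R_titanium = (1/0.327 − 1/0.363)/(4πk) = 0.3033/(4π·18.9) = 0.001277 K/W
  R_expanded polystyrene = (1/0.363 − 1/0.671)/(4πk) = 1.265/(4π·0.0340) = 2.960 K/W
  R_aerogel blanket = (1/0.671 − 1/1.06)/(4πk) = 0.5469/(4π·0.0174) = 2.501 K/W
ΣR = 5.462 K/W
ΔT = Q·ΣR = 40.1 × 5.462 = 219.0 K
Heat flows inward, so T_out = T_in + ΔT = -195 + 219.0 = 24.0 °C

T_out = 24.0 °C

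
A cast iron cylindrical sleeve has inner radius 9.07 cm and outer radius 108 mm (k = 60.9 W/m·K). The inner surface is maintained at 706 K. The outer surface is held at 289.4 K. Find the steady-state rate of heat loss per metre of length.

Q' = 913 kW/m

Q' = 2πk·ΔT/ln(r₂/r₁) = 2π × 60.9 × 416.6 / ln(0.108/0.0907) = 9.13×10^5 W/m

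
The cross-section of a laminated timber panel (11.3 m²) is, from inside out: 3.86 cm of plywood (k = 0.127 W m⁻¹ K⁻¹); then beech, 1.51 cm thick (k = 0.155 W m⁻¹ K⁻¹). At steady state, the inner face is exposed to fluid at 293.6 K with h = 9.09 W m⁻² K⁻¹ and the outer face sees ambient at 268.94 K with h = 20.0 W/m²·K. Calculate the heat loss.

Resistance network (inner→outer):
  R_conv,in = 1/(hA) = 1/(9.09·11.3) = 0.009735 K/W
  R_plywood = L/(kA) = 0.0386/(0.127·11.3) = 0.02690 K/W
  R_beech = L/(kA) = 0.0151/(0.155·11.3) = 0.008621 K/W
  R_conv,out = 1/(hA) = 1/(20.0·11.3) = 0.004425 K/W
ΣR = 0.009735 + 0.02690 + 0.008621 + 0.004425 = 0.04968 K/W
Q = ΔT/ΣR = (293.6 K − 268.94 K)/0.04968 = 496 W

Q = 496 W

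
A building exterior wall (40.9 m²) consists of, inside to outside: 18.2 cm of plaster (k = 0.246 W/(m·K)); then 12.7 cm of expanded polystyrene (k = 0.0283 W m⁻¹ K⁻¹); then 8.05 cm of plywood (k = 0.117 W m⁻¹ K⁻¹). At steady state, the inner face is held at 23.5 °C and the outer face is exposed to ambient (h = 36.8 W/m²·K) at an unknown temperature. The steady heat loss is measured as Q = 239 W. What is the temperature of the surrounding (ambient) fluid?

Sum the resistances:
  R_plaster = L/(kA) = 0.182/(0.246·40.9) = 0.01809 K/W
  R_expanded polystyrene = L/(kA) = 0.127/(0.0283·40.9) = 0.1097 K/W
  R_plywood = L/(kA) = 0.0805/(0.117·40.9) = 0.01682 K/W
  R_conv,out = 1/(hA) = 1/(36.8·40.9) = 6.644×10^-4 K/W
ΣR = 0.1453 K/W
ΔT = Q·ΣR = 239 × 0.1453 = 34.73 K
Heat flows outward, so T_out = T_in − ΔT = 23.5 − 34.73 = -11.2 °C

T_out = -11.2 °C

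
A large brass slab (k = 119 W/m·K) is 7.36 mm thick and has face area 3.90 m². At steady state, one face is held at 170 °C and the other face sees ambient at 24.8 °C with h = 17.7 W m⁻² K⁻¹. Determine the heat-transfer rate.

Resistance network (inner→outer):
  R_brass = L/(kA) = 0.00736/(119·3.90) = 1.586×10^-5 K/W
  R_conv,out = 1/(hA) = 1/(17.7·3.90) = 0.01449 K/W
ΣR = 1.586×10^-5 + 0.01449 = 0.01451 K/W
Q = ΔT/ΣR = (170 °C − 24.8 °C)/0.01451 = 10000 W

Q = 10000 W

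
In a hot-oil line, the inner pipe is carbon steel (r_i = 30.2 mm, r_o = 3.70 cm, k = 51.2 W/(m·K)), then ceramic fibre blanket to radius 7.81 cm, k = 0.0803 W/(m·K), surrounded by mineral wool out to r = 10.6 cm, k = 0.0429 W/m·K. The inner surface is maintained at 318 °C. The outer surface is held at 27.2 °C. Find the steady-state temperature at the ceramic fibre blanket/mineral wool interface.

Series thermal resistances, inner to outer:
  R'_carbon steel = ln(0.0370/0.0302)/(2πk) = 0.2031/(2π·51.2) = 6.313×10^-4 m·K/W
  R'_ceramic fibre blanket = ln(0.0781/0.0370)/(2πk) = 0.7471/(2π·0.0803) = 1.481 m·K/W
  R'_mineral wool = ln(0.106/0.0781)/(2πk) = 0.3054/(2π·0.0429) = 1.133 m·K/W
ΣR = 6.313×10^-4 + 1.481 + 1.133 = 2.615 m·K/W
Q' = ΔT/ΣR = (318 °C − 27.2 °C)/2.615 = 111.2 W/m
From the inner boundary to the ceramic fibre blanket/mineral wool interface, ΣR_partial = 1.482 m·K/W.
T_interface = T_in − Q'·ΣR_partial = 318 °C − (111.2)(1.482) = 153 °C

T = 153 °C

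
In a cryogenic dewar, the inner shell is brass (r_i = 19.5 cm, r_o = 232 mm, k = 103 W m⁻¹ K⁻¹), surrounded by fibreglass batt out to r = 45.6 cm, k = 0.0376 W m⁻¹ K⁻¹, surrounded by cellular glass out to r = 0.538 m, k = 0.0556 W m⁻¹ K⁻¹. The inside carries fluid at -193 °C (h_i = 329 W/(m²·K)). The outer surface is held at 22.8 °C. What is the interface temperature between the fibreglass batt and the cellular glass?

T = 2.0 °C

Treat each layer as a resistance in series:
  R_conv,in = 1/(4πr²h) = 1/(4π·0.195²·329) = 0.006361 K/W
  R_brass = (1/0.195 − 1/0.232)/(4πk) = 0.8179/(4π·103) = 6.319×10^-4 K/W
  R_fibreglass batt = (1/0.232 − 1/0.456)/(4πk) = 2.117/(4π·0.0376) = 4.481 K/W
  R_cellular glass = (1/0.456 − 1/0.538)/(4πk) = 0.3342/(4π·0.0556) = 0.4784 K/W
ΣR = 0.006361 + 6.319×10^-4 + 4.481 + 0.4784 = 4.966 K/W
Q = ΔT/ΣR = (-193 °C − 22.8 °C)/4.966 = -43.46 W
From the inner boundary to the fibreglass batt/cellular glass interface, ΣR_partial = 4.488 K/W.
T_interface = T_in − Q·ΣR_partial = -193 °C − (-43.46)(4.488) = 2.0 °C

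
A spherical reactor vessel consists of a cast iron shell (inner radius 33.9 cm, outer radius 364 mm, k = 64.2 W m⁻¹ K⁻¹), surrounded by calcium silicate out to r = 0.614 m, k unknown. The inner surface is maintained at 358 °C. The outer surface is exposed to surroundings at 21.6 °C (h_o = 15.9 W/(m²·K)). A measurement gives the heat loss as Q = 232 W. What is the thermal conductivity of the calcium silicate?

k = 0.0620 W/m·K

ΣR = ΔT/Q = |358 − 21.6|/232 = 1.450 K/W
Known resistances:
  R_cast iron = (1/0.339 − 1/0.364)/(4πk) = 0.2026/(4π·64.2) = 2.511×10^-4 K/W
  R_conv,out = 1/(4πr²h) = 1/(4π·0.614²·15.9) = 0.01328 K/W
R_calcium silicate = ΣR − ΣR_known = 1.450 − 0.01353 = 1.436 K/W
(1/r₁−1/r₂)/(4πk) = 1.436 ⇒ k = 1.119/(4π·1.436) = 0.0620 W/m·K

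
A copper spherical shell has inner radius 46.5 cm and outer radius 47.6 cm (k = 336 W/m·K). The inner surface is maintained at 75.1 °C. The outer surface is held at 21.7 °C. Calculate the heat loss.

Q = 4πk·ΔT/(1/r₁ − 1/r₂) = 4π × 336 × 53.4 / (1/0.465 − 1/0.476) = 4.54×10^6 W

Q = 4540 kW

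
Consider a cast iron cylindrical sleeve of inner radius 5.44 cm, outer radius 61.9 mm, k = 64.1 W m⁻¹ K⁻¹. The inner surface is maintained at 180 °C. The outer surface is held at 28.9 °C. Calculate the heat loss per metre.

Q' = 4.71×10^5 W/m

Q' = 2πk·ΔT/ln(r₂/r₁) = 2π × 64.1 × 151.1 / ln(0.0619/0.0544) = 4.71×10^5 W/m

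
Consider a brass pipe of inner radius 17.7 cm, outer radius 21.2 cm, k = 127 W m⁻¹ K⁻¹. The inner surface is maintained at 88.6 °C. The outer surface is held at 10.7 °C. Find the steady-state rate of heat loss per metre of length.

Q' = 3.45×10^5 W/m

Q' = 2πk·ΔT/ln(r₂/r₁) = 2π × 127 × 77.9 / ln(0.212/0.177) = 3.45×10^5 W/m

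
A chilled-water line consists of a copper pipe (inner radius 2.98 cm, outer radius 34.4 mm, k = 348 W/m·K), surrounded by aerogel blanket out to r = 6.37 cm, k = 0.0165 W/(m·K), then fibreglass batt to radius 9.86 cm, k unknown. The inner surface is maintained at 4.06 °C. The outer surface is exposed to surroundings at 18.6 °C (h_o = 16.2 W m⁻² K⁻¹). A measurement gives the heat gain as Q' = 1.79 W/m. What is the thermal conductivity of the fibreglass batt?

k = 0.0334 W/m·K

ΣR = ΔT/Q' = |4.06 − 18.6|/1.79 = 8.123 m·K/W
Known resistances:
  R'_copper = ln(0.0344/0.0298)/(2πk) = 0.1435/(2π·348) = 6.565×10^-5 m·K/W
  R'_aerogel blanket = ln(0.0637/0.0344)/(2πk) = 0.6161/(2π·0.0165) = 5.943 m·K/W
  R'_conv,out = 1/(2πr h) = 1/(2π·0.0986·16.2) = 0.09964 m·K/W
R_fibreglass batt = ΣR − ΣR_known = 8.123 − 6.043 = 2.080 m·K/W
ln(r₂/r₁)/(2πk) = 2.080 ⇒ k = 0.4369/(2π·2.080) = 0.0334 W/m·K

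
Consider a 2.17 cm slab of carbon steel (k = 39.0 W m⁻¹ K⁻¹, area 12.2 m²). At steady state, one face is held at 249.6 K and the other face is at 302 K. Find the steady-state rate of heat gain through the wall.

Q = 1150 kW

Q = kA·ΔT/L = 39.0 × 12.2 × |249.6 K − 302 K| / 0.0217 = 1.15×10^6 W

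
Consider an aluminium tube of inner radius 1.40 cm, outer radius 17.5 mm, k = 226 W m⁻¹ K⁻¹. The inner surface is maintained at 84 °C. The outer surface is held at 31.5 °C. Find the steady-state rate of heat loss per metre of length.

Q' = 2πk·ΔT/ln(r₂/r₁) = 2π × 226 × 52.5 / ln(0.0175/0.0140) = 3.34×10^5 W/m

Q' = 334 kW/m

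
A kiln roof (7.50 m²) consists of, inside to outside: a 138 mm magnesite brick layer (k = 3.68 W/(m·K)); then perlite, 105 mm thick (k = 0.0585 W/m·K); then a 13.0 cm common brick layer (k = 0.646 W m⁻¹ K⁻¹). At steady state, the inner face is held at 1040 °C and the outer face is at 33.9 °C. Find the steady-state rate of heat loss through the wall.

Q = 3.71 kW

Series thermal resistances, inner to outer:
  R_magnesite brick = L/(kA) = 0.138/(3.68·7.50) = 0.005000 K/W
  R_perlite = L/(kA) = 0.105/(0.0585·7.50) = 0.2393 K/W
  R_common brick = L/(kA) = 0.130/(0.646·7.50) = 0.02683 K/W
ΣR = 0.005000 + 0.2393 + 0.02683 = 0.2711 K/W
Q = ΔT/ΣR = (1040 °C − 33.9 °C)/0.2711 = 3710 W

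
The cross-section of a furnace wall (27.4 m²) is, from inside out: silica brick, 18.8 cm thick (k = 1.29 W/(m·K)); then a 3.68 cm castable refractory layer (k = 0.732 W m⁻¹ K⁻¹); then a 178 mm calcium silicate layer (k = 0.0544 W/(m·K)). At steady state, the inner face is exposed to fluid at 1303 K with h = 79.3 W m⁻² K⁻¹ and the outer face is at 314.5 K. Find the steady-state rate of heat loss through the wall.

Series thermal resistances, inner to outer:
  R_conv,in = 1/(hA) = 1/(79.3·27.4) = 4.602×10^-4 K/W
  R_silica brick = L/(kA) = 0.188/(1.29·27.4) = 0.005319 K/W
  R_castable refractory = L/(kA) = 0.0368/(0.732·27.4) = 0.001835 K/W
  R_calcium silicate = L/(kA) = 0.178/(0.0544·27.4) = 0.1194 K/W
ΣR = 4.602×10^-4 + 0.005319 + 0.001835 + 0.1194 = 0.1270 K/W
Q = ΔT/ΣR = (1303 K − 314.5 K)/0.1270 = 7780 W

Q = 7.78 kW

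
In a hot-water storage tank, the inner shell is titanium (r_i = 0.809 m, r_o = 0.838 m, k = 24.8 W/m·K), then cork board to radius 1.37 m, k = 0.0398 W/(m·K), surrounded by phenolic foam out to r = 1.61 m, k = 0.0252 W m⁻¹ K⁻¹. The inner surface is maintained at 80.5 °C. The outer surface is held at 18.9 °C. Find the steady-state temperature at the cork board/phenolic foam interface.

Series thermal resistances, inner to outer:
  R_titanium = (1/0.809 − 1/0.838)/(4πk) = 0.04278/(4π·24.8) = 1.373×10^-4 K/W
  R_cork board = (1/0.838 − 1/1.37)/(4πk) = 0.4634/(4π·0.0398) = 0.9265 K/W
  R_phenolic foam = (1/1.37 − 1/1.61)/(4πk) = 0.1088/(4π·0.0252) = 0.3436 K/W
ΣR = 1.373×10^-4 + 0.9265 + 0.3436 = 1.270 K/W
Q = ΔT/ΣR = (80.5 °C − 18.9 °C)/1.270 = 48.50 W
From the inner boundary to the cork board/phenolic foam interface, ΣR_partial = 0.9266 K/W.
T_interface = T_in − Q·ΣR_partial = 80.5 °C − (48.50)(0.9266) = 35.6 °C

T = 35.6 °C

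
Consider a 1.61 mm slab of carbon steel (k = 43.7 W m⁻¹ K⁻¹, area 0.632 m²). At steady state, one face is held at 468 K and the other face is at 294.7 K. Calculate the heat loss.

Q = 2970 kW

Q = kA·ΔT/L = 43.7 × 0.632 × |468 K − 294.7 K| / 0.00161 = 2.97×10^6 W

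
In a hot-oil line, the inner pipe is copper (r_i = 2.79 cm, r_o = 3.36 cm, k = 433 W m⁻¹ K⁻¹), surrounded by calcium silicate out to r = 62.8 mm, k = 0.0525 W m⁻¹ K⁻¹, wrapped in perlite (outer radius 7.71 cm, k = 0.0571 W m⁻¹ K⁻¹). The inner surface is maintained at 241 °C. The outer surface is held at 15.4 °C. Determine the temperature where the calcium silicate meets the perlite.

T = 67.7 °C

Resistance network (inner→outer):
  R'_copper = ln(0.0336/0.0279)/(2πk) = 0.1859/(2π·433) = 6.833×10^-5 m·K/W
  R'_calcium silicate = ln(0.0628/0.0336)/(2πk) = 0.6254/(2π·0.0525) = 1.896 m·K/W
  R'_perlite = ln(0.0771/0.0628)/(2πk) = 0.2051/(2π·0.0571) = 0.5718 m·K/W
ΣR = 6.833×10^-5 + 1.896 + 0.5718 = 2.468 m·K/W
Q' = ΔT/ΣR = (241 °C − 15.4 °C)/2.468 = 91.41 W/m
From the inner boundary to the calcium silicate/perlite interface, ΣR_partial = 1.896 m·K/W.
T_interface = T_in − Q'·ΣR_partial = 241 °C − (91.41)(1.896) = 67.7 °C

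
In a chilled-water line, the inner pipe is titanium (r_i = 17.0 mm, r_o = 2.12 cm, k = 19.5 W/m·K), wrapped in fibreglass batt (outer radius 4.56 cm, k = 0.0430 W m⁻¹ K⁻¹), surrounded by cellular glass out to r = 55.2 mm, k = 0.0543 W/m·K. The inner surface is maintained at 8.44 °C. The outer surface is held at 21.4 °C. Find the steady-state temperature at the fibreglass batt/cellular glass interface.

T = 19.3 °C

Treat each layer as a resistance in series:
  R'_titanium = ln(0.0212/0.0170)/(2πk) = 0.2208/(2π·19.5) = 0.001802 m·K/W
  R'_fibreglass batt = ln(0.0456/0.0212)/(2πk) = 0.7659/(2π·0.0430) = 2.835 m·K/W
  R'_cellular glass = ln(0.0552/0.0456)/(2πk) = 0.1911/(2π·0.0543) = 0.5600 m·K/W
ΣR = 0.001802 + 2.835 + 0.5600 = 3.397 m·K/W
Q' = ΔT/ΣR = (8.44 °C − 21.4 °C)/3.397 = -3.815 W/m
From the inner boundary to the fibreglass batt/cellular glass interface, ΣR_partial = 2.837 m·K/W.
T_interface = T_in − Q'·ΣR_partial = 8.44 °C − (-3.815)(2.837) = 19.3 °C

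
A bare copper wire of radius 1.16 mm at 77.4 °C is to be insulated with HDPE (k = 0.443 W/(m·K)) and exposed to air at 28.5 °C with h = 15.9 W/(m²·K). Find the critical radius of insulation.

For a cylinder, r_cr = k_ins/h = 0.443/15.9 = 0.0279 m = 2.79 cm

r_cr = 2.79 cm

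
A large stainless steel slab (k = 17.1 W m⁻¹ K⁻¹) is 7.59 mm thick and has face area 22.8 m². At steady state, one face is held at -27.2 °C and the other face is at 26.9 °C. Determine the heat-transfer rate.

Q = kA·ΔT/L = 17.1 × 22.8 × |-27.2 °C − 26.9 °C| / 0.00759 = 2.78×10^6 W

Q = 2.78×10^6 W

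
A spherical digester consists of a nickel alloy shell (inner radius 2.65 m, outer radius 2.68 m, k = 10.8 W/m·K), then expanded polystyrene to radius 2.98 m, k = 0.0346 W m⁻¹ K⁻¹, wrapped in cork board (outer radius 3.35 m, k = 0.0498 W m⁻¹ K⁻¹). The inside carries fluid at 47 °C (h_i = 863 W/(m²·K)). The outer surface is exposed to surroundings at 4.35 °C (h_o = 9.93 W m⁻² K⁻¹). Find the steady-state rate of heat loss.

Q = 291 W

Series thermal resistances, inner to outer:
  R_conv,in = 1/(4πr²h) = 1/(4π·2.65²·863) = 1.313×10^-5 K/W
  R_nickel alloy = (1/2.65 − 1/2.68)/(4πk) = 0.004224/(4π·10.8) = 3.112×10^-5 K/W
  R_expanded polystyrene = (1/2.68 − 1/2.98)/(4πk) = 0.03756/(4π·0.0346) = 0.08639 K/W
  R_cork board = (1/2.98 − 1/3.35)/(4πk) = 0.03706/(4π·0.0498) = 0.05922 K/W
  R_conv,out = 1/(4πr²h) = 1/(4π·3.35²·9.93) = 7.141×10^-4 K/W
ΣR = 1.313×10^-5 + 3.112×10^-5 + 0.08639 + 0.05922 + 7.141×10^-4 = 0.1464 K/W
Q = ΔT/ΣR = (47 °C − 4.35 °C)/0.1464 = 291 W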